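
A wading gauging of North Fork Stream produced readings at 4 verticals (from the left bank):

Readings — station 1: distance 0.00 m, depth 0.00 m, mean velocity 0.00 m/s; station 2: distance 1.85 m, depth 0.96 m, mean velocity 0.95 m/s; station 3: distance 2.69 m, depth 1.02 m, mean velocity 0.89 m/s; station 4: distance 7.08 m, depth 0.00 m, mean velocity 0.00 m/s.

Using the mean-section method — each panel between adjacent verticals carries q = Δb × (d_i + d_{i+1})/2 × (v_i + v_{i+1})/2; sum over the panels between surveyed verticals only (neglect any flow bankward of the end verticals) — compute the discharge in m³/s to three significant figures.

2.18 m³/s

Panel 1-2: Δb = 1.85 m, d̄ = (0.00+0.96)/2 = 0.48, v̄ = (0.00+0.95)/2 = 0.475 → q = 1.85×0.48×0.475 = 0.4218 m³/s
Panel 2-3: Δb = 0.84 m, d̄ = (0.96+1.02)/2 = 0.99, v̄ = (0.95+0.89)/2 = 0.92 → q = 0.84×0.99×0.92 = 0.7651 m³/s
Panel 3-4: Δb = 4.39 m, d̄ = (1.02+0.00)/2 = 0.51, v̄ = (0.89+0.00)/2 = 0.445 → q = 4.39×0.51×0.445 = 0.9963 m³/s
Q = Σ q = 2.183 m³/s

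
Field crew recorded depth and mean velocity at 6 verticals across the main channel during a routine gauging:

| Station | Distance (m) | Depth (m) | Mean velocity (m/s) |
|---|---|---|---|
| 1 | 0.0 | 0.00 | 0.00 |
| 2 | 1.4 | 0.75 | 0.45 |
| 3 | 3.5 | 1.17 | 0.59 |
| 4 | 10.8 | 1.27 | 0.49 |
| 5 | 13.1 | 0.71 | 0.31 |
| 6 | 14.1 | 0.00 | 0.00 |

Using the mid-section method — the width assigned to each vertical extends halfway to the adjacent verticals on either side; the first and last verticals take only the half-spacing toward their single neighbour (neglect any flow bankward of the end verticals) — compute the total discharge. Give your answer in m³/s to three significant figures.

7.19 m³/s

w_2 = (3.5 − 0.0)/2 = 1.75 m; q_2 = 0.45 × 0.75 × 1.75 = 0.5906 m³/s
w_3 = (10.8 − 1.4)/2 = 4.7 m; q_3 = 0.59 × 1.17 × 4.7 = 3.244 m³/s
w_4 = (13.1 − 3.5)/2 = 4.8 m; q_4 = 0.49 × 1.27 × 4.8 = 2.987 m³/s
w_5 = (14.1 − 10.8)/2 = 1.65 m; q_5 = 0.31 × 0.71 × 1.65 = 0.3632 m³/s
Stations 1, 6 contribute zero (depth or velocity is 0).
Q = Σ qᵢ = 7.185 m³/s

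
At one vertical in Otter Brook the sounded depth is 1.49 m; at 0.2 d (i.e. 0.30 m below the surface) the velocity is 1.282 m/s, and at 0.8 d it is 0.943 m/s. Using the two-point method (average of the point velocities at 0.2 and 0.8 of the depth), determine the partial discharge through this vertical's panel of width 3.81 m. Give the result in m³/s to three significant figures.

6.32 m³/s

v̄ = (1.282 + 0.943) / 2 = 1.113 m/s
q = v̄ × d × w = 1.113 × 1.49 × 3.81 = 6.316 m³/s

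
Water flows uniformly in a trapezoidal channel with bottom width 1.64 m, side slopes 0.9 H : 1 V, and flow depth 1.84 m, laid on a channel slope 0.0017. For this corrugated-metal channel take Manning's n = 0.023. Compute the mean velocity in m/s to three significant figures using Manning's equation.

A = (b + z·y)·y = (1.64 + 0.9×1.84)×1.84 = 6.065 m²
P = b + 2y√(1+z²) = 1.64 + 2×1.84×√(1+0.9²) = 6.591 m
R = A/P = 6.065/6.591 = 0.9201 m
Q = (1/n)·A·R^(2/3)·S^(1/2) = (1/0.023) × 6.065 × 0.9201^(2/3) × 0.0017^(1/2) = 10.29 m³/s
V = Q/A = 10.29/6.065 = 1.696 m/s

1.70 m/s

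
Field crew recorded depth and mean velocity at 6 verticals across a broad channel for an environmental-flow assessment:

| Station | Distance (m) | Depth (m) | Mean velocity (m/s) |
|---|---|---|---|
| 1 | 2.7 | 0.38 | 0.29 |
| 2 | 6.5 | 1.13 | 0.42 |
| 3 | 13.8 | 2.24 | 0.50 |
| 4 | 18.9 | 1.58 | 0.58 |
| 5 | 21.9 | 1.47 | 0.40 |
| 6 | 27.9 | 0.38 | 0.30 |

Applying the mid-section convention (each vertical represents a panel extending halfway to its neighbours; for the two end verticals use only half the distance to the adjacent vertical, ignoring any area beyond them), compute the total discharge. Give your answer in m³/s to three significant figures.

w_1 = (6.5 − 2.7)/2 = 1.9 m; q_1 = 0.29 × 0.38 × 1.9 = 0.2094 m³/s
w_2 = (13.8 − 2.7)/2 = 5.55 m; q_2 = 0.42 × 1.13 × 5.55 = 2.634 m³/s
w_3 = (18.9 − 6.5)/2 = 6.2 m; q_3 = 0.50 × 2.24 × 6.2 = 6.944 m³/s
w_4 = (21.9 − 13.8)/2 = 4.05 m; q_4 = 0.58 × 1.58 × 4.05 = 3.711 m³/s
w_5 = (27.9 − 18.9)/2 = 4.5 m; q_5 = 0.40 × 1.47 × 4.5 = 2.646 m³/s
w_6 = (27.9 − 21.9)/2 = 3 m; q_6 = 0.30 × 0.38 × 3 = 0.3420 m³/s
Q = Σ qᵢ = 16.49 m³/s

16.5 m³/s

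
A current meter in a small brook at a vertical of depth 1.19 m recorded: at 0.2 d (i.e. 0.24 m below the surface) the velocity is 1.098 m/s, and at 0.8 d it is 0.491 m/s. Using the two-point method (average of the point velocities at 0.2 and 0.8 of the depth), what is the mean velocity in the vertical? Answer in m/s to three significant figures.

v̄ = (1.098 + 0.491) / 2 = 0.7945 m/s

0.795 m/s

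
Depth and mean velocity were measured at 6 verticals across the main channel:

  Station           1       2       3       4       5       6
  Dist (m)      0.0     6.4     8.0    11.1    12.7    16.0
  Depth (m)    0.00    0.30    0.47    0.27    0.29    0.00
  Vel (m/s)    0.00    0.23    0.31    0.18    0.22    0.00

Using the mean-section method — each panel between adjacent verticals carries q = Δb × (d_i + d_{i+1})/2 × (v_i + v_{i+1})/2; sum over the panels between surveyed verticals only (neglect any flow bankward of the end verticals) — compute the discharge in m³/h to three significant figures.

Panel 1-2: Δb = 6.4 m, d̄ = (0.00+0.30)/2 = 0.15, v̄ = (0.00+0.23)/2 = 0.115 → q = 6.4×0.15×0.115 = 0.1104 m³/s
Panel 2-3: Δb = 1.6 m, d̄ = (0.30+0.47)/2 = 0.385, v̄ = (0.23+0.31)/2 = 0.27 → q = 1.6×0.385×0.27 = 0.1663 m³/s
Panel 3-4: Δb = 3.1 m, d̄ = (0.47+0.27)/2 = 0.37, v̄ = (0.31+0.18)/2 = 0.245 → q = 3.1×0.37×0.245 = 0.2810 m³/s
Panel 4-5: Δb = 1.6 m, d̄ = (0.27+0.29)/2 = 0.28, v̄ = (0.18+0.22)/2 = 0.2 → q = 1.6×0.28×0.2 = 0.08960 m³/s
Panel 5-6: Δb = 3.3 m, d̄ = (0.29+0.00)/2 = 0.145, v̄ = (0.22+0.00)/2 = 0.11 → q = 3.3×0.145×0.11 = 0.05264 m³/s
Q = Σ q = 0.7000 m³/s
= 0.7000 × 3600 = 2520 m³/h

2520 m³/h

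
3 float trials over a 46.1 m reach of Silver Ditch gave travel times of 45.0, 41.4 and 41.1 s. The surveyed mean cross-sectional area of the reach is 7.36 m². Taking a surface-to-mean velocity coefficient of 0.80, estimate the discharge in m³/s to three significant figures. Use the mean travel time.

6.39 m³/s

t̄ = (45.0 + 41.4 + 41.1) / 3 = 42.5 s
v_surface = L / t̄ = 46.1 / 42.5 = 1.085 m/s
v_mean = 0.80 × 1.085 = 0.8678 m/s
Q = A × v_mean = 7.36 × 0.8678 = 6.387 m³/s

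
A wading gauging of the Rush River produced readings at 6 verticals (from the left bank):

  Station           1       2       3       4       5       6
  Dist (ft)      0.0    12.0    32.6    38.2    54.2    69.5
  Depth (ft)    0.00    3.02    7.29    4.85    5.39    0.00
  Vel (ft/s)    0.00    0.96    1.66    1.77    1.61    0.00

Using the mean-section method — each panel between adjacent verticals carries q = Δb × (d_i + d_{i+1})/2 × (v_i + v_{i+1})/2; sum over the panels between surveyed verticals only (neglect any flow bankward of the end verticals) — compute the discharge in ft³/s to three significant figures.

378 ft³/s

Panel 1-2: Δb = 12 ft, d̄ = (0.00+3.02)/2 = 1.51, v̄ = (0.00+0.96)/2 = 0.48 → q = 12×1.51×0.48 = 8.698 ft³/s
Panel 2-3: Δb = 20.6 ft, d̄ = (3.02+7.29)/2 = 5.155, v̄ = (0.96+1.66)/2 = 1.31 → q = 20.6×5.155×1.31 = 139.1 ft³/s
Panel 3-4: Δb = 5.6 ft, d̄ = (7.29+4.85)/2 = 6.07, v̄ = (1.66+1.77)/2 = 1.715 → q = 5.6×6.07×1.715 = 58.30 ft³/s
Panel 4-5: Δb = 16 ft, d̄ = (4.85+5.39)/2 = 5.12, v̄ = (1.77+1.61)/2 = 1.69 → q = 16×5.12×1.69 = 138.4 ft³/s
Panel 5-6: Δb = 15.3 ft, d̄ = (5.39+0.00)/2 = 2.695, v̄ = (1.61+0.00)/2 = 0.805 → q = 15.3×2.695×0.805 = 33.19 ft³/s
Q = Σ q = 377.7 ft³/s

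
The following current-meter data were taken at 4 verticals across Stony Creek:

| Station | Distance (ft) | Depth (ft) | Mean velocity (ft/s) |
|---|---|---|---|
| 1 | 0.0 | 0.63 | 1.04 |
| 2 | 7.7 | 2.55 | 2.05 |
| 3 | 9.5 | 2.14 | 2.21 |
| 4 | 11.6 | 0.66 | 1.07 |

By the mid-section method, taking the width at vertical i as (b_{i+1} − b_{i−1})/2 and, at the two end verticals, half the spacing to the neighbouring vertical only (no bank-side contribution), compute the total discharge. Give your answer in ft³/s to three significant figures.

37.3 ft³/s

w_1 = (7.7 − 0.0)/2 = 3.85 ft; q_1 = 1.04 × 0.63 × 3.85 = 2.523 ft³/s
w_2 = (9.5 − 0.0)/2 = 4.75 ft; q_2 = 2.05 × 2.55 × 4.75 = 24.83 ft³/s
w_3 = (11.6 − 7.7)/2 = 1.95 ft; q_3 = 2.21 × 2.14 × 1.95 = 9.222 ft³/s
w_4 = (11.6 − 9.5)/2 = 1.05 ft; q_4 = 1.07 × 0.66 × 1.05 = 0.7415 ft³/s
Q = Σ qᵢ = 37.32 ft³/s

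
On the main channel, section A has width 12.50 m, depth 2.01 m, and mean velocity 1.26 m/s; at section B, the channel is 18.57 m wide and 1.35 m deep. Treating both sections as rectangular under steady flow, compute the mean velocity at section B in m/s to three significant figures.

Q = A₁V₁ = (12.50×2.01) × 1.26 = 31.66 m³/s
A₂ = 18.57 × 1.35 = 25.07 m²
V₂ = Q/A₂ = 31.66/25.07 = 1.263 m/s

1.26 m/s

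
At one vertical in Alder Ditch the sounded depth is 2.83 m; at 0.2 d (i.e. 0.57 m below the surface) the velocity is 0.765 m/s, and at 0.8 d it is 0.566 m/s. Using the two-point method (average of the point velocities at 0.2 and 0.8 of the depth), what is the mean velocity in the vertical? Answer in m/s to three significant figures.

0.666 m/s

v̄ = (0.765 + 0.566) / 2 = 0.6655 m/s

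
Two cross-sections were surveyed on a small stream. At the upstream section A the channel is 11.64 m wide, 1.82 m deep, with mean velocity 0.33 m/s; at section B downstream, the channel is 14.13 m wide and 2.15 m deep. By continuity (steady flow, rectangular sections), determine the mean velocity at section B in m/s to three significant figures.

0.230 m/s

Q = A₁V₁ = (11.64×1.82) × 0.33 = 6.991 m³/s
A₂ = 14.13 × 2.15 = 30.38 m²
V₂ = Q/A₂ = 6.991/30.38 = 0.2301 m/s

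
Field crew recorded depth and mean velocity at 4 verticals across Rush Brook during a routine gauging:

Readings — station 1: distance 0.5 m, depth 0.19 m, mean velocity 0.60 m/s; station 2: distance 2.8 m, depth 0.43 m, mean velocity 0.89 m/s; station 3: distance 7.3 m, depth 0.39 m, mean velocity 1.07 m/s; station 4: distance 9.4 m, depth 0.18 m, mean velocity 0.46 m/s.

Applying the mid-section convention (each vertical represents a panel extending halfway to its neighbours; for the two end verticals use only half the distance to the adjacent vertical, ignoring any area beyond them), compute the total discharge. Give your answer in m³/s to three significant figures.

2.90 m³/s

w_1 = (2.8 − 0.5)/2 = 1.15 m; q_1 = 0.60 × 0.19 × 1.15 = 0.1311 m³/s
w_2 = (7.3 − 0.5)/2 = 3.4 m; q_2 = 0.89 × 0.43 × 3.4 = 1.301 m³/s
w_3 = (9.4 − 2.8)/2 = 3.3 m; q_3 = 1.07 × 0.39 × 3.3 = 1.377 m³/s
w_4 = (9.4 − 7.3)/2 = 1.05 m; q_4 = 0.46 × 0.18 × 1.05 = 0.08694 m³/s
Q = Σ qᵢ = 2.896 m³/s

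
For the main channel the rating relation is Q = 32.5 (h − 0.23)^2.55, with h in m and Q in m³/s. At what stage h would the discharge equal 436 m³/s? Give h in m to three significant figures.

3.00 m

h − h₀ = (Q/C)^(1/b) = (436/32.5)^(1/2.55) = 2.768 m
h = 0.23 + 2.768 = 2.998 m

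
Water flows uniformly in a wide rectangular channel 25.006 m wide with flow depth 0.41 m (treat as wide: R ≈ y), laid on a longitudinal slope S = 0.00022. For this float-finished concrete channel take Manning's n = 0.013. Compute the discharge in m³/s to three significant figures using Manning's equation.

A = b·y = 25.006 × 0.41 = 10.25 m²
Wide channel: R ≈ y = 0.41 m
Q = (1/n)·A·R^(2/3)·S^(1/2) = (1/0.013) × 10.25 × 0.4100^(2/3) × 0.00022^(1/2) = 6.456 m³/s

6.46 m³/s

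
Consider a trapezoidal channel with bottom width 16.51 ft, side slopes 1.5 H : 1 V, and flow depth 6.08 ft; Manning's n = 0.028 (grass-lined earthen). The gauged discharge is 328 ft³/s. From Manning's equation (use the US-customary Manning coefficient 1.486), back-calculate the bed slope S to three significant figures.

0.000243

A = (b + z·y)·y = (16.51 + 1.5×6.08)×6.08 = 155.8 ft²
P = b + 2y√(1+z²) = 16.51 + 2×6.08×√(1+1.5²) = 38.43 ft
R = A/P = 155.8/38.43 = 4.055 ft
S = (Q·n / (1.486·A·R^(2/3)))² = (328×0.028 / (1.486×155.8×2.543))² = 0.0002433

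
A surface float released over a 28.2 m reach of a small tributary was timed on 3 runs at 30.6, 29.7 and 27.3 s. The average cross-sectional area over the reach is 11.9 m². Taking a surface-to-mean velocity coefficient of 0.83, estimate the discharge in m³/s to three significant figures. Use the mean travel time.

t̄ = (30.6 + 29.7 + 27.3) / 3 = 29.2 s
v_surface = L / t̄ = 28.2 / 29.2 = 0.9658 m/s
v_mean = 0.83 × 0.9658 = 0.8016 m/s
Q = A × v_mean = 11.9 × 0.8016 = 9.539 m³/s

9.54 m³/s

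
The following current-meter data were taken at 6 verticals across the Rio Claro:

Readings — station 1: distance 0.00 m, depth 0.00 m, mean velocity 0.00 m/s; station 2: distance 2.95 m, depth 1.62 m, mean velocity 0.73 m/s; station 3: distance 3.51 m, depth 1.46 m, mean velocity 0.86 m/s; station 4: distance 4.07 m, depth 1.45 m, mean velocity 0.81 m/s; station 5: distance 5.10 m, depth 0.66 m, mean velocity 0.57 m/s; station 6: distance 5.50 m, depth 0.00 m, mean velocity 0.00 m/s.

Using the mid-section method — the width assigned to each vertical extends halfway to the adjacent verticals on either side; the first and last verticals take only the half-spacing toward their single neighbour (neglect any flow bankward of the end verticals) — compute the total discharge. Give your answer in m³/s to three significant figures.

3.98 m³/s

w_2 = (3.51 − 0.00)/2 = 1.755 m; q_2 = 0.73 × 1.62 × 1.755 = 2.075 m³/s
w_3 = (4.07 − 2.95)/2 = 0.56 m; q_3 = 0.86 × 1.46 × 0.56 = 0.7031 m³/s
w_4 = (5.10 − 3.51)/2 = 0.795 m; q_4 = 0.81 × 1.45 × 0.795 = 0.9337 m³/s
w_5 = (5.50 − 4.07)/2 = 0.715 m; q_5 = 0.57 × 0.66 × 0.715 = 0.2690 m³/s
Stations 1, 6 contribute zero (depth or velocity is 0).
Q = Σ qᵢ = 3.981 m³/s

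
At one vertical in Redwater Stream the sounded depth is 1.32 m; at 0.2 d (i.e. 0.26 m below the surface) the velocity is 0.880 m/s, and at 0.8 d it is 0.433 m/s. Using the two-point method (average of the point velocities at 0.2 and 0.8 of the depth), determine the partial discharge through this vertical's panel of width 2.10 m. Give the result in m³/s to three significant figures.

1.82 m³/s

v̄ = (0.880 + 0.433) / 2 = 0.6565 m/s
q = v̄ × d × w = 0.6565 × 1.32 × 2.10 = 1.820 m³/s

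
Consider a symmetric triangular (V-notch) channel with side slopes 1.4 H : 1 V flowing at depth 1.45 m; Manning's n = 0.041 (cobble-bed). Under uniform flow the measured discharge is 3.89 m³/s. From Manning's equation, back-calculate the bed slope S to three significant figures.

0.00593

A = z·y² = 1.4×1.45² = 2.944 m²
P = 2y√(1+z²) = 2×1.45×√(1+1.4²) = 4.989 m
R = A/P = 2.944/4.989 = 0.5900 m
S = (Q·n / (1·A·R^(2/3)))² = (3.89×0.041 / (1×2.944×0.7034))² = 0.005934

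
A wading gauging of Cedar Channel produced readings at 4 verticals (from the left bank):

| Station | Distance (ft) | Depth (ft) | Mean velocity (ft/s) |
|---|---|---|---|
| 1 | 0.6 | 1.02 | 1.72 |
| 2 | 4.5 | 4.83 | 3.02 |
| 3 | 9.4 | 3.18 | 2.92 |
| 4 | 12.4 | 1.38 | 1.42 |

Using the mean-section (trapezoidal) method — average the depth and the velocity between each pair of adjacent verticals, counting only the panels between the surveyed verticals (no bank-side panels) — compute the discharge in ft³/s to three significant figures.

100 ft³/s

Panel 1-2: Δb = 3.9 ft, d̄ = (1.02+4.83)/2 = 2.925, v̄ = (1.72+3.02)/2 = 2.37 → q = 3.9×2.925×2.37 = 27.04 ft³/s
Panel 2-3: Δb = 4.9 ft, d̄ = (4.83+3.18)/2 = 4.005, v̄ = (3.02+2.92)/2 = 2.97 → q = 4.9×4.005×2.97 = 58.28 ft³/s
Panel 3-4: Δb = 3 ft, d̄ = (3.18+1.38)/2 = 2.28, v̄ = (2.92+1.42)/2 = 2.17 → q = 3×2.28×2.17 = 14.84 ft³/s
Q = Σ q = 100.2 ft³/s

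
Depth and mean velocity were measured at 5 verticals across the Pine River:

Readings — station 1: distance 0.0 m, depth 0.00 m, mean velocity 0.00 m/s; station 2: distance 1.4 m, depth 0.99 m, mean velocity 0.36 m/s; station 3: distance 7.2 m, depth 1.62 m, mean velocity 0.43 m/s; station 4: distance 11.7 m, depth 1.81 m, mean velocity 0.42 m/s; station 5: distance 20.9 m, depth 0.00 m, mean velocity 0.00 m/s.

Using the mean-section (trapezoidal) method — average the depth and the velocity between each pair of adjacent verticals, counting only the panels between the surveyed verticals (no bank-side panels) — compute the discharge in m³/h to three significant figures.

Panel 1-2: Δb = 1.4 m, d̄ = (0.00+0.99)/2 = 0.495, v̄ = (0.00+0.36)/2 = 0.18 → q = 1.4×0.495×0.18 = 0.1247 m³/s
Panel 2-3: Δb = 5.8 m, d̄ = (0.99+1.62)/2 = 1.305, v̄ = (0.36+0.43)/2 = 0.395 → q = 5.8×1.305×0.395 = 2.990 m³/s
Panel 3-4: Δb = 4.5 m, d̄ = (1.62+1.81)/2 = 1.715, v̄ = (0.43+0.42)/2 = 0.425 → q = 4.5×1.715×0.425 = 3.280 m³/s
Panel 4-5: Δb = 9.2 m, d̄ = (1.81+0.00)/2 = 0.905, v̄ = (0.42+0.00)/2 = 0.21 → q = 9.2×0.905×0.21 = 1.748 m³/s
Q = Σ q = 8.143 m³/s
= 8.143 × 3600 = 29310 m³/h

29300 m³/h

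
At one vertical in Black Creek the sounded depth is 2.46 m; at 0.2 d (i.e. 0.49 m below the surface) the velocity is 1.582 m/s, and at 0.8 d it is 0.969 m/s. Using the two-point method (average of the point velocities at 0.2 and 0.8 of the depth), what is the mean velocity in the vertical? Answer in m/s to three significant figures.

v̄ = (1.582 + 0.969) / 2 = 1.276 m/s

1.28 m/s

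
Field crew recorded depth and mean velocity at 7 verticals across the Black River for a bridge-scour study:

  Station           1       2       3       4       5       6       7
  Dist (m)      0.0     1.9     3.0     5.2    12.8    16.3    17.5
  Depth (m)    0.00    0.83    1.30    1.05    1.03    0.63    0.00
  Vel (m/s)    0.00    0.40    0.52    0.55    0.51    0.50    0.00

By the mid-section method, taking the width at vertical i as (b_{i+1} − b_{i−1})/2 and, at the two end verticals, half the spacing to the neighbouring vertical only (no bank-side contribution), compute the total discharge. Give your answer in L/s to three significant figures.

8100 L/s

w_2 = (3.0 − 0.0)/2 = 1.5 m; q_2 = 0.40 × 0.83 × 1.5 = 0.4980 m³/s
w_3 = (5.2 − 1.9)/2 = 1.65 m; q_3 = 0.52 × 1.30 × 1.65 = 1.115 m³/s
w_4 = (12.8 − 3.0)/2 = 4.9 m; q_4 = 0.55 × 1.05 × 4.9 = 2.830 m³/s
w_5 = (16.3 − 5.2)/2 = 5.55 m; q_5 = 0.51 × 1.03 × 5.55 = 2.915 m³/s
w_6 = (17.5 − 12.8)/2 = 2.35 m; q_6 = 0.50 × 0.63 × 2.35 = 0.7403 m³/s
Stations 1, 7 contribute zero (depth or velocity is 0).
Q = Σ qᵢ = 8.099 m³/s
= 8.099 × 1000 = 8099 L/s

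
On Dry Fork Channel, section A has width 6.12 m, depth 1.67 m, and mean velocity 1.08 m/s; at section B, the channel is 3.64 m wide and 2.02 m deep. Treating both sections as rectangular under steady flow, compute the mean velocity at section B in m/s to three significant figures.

Q = A₁V₁ = (6.12×1.67) × 1.08 = 11.04 m³/s
A₂ = 3.64 × 2.02 = 7.353 m²
V₂ = Q/A₂ = 11.04/7.353 = 1.501 m/s

1.50 m/s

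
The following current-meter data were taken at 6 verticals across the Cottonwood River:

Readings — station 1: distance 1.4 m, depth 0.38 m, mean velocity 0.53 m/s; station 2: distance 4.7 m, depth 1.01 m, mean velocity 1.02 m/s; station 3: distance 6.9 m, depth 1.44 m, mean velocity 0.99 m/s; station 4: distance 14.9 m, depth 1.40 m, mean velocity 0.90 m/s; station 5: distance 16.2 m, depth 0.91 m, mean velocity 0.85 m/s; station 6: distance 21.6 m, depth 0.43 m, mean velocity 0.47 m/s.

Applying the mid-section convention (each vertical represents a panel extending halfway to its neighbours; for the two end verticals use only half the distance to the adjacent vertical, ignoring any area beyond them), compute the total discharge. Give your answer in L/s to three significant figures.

w_1 = (4.7 − 1.4)/2 = 1.65 m; q_1 = 0.53 × 0.38 × 1.65 = 0.3323 m³/s
w_2 = (6.9 − 1.4)/2 = 2.75 m; q_2 = 1.02 × 1.01 × 2.75 = 2.833 m³/s
w_3 = (14.9 − 4.7)/2 = 5.1 m; q_3 = 0.99 × 1.44 × 5.1 = 7.271 m³/s
w_4 = (16.2 − 6.9)/2 = 4.65 m; q_4 = 0.90 × 1.40 × 4.65 = 5.859 m³/s
w_5 = (21.6 − 14.9)/2 = 3.35 m; q_5 = 0.85 × 0.91 × 3.35 = 2.591 m³/s
w_6 = (21.6 − 16.2)/2 = 2.7 m; q_6 = 0.47 × 0.43 × 2.7 = 0.5457 m³/s
Q = Σ qᵢ = 19.43 m³/s
= 19.43 × 1000 = 19430 L/s

19400 L/s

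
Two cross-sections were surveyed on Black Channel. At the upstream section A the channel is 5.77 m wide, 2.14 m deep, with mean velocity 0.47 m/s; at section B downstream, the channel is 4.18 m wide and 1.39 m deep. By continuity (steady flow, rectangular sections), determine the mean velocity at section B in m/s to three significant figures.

0.999 m/s

Q = A₁V₁ = (5.77×2.14) × 0.47 = 5.803 m³/s
A₂ = 4.18 × 1.39 = 5.810 m²
V₂ = Q/A₂ = 5.803/5.810 = 0.9988 m/s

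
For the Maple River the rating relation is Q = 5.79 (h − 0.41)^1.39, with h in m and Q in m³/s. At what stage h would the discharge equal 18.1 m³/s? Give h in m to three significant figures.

h − h₀ = (Q/C)^(1/b) = (18.1/5.79)^(1/1.39) = 2.270 m
h = 0.41 + 2.270 = 2.680 m

2.68 m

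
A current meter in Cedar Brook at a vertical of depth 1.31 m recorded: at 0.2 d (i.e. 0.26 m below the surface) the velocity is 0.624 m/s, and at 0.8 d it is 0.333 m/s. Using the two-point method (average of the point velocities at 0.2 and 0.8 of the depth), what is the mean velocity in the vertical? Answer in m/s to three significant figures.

v̄ = (0.624 + 0.333) / 2 = 0.4785 m/s

0.479 m/s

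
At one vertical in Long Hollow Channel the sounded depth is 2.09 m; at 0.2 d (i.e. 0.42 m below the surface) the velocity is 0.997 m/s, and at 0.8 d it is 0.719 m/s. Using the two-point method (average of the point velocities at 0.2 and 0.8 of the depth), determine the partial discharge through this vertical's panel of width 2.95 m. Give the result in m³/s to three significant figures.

v̄ = (0.997 + 0.719) / 2 = 0.8580 m/s
q = v̄ × d × w = 0.8580 × 2.09 × 2.95 = 5.290 m³/s

5.29 m³/s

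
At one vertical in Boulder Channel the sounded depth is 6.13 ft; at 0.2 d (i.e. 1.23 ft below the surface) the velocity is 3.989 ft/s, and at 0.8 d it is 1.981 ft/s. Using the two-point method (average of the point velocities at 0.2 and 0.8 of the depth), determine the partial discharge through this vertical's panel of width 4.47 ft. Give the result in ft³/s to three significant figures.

81.8 ft³/s

v̄ = (3.989 + 1.981) / 2 = 2.985 ft/s
q = v̄ × d × w = 2.985 × 6.13 × 4.47 = 81.79 ft³/s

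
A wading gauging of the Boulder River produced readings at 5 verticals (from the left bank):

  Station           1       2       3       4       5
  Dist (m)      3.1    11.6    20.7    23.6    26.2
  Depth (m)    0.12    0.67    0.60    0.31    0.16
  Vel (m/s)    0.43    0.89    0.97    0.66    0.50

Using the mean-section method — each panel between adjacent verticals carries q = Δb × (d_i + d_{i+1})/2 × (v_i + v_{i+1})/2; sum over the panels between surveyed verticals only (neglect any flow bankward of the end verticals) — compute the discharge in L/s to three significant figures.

9020 L/s

Panel 1-2: Δb = 8.5 m, d̄ = (0.12+0.67)/2 = 0.395, v̄ = (0.43+0.89)/2 = 0.66 → q = 8.5×0.395×0.66 = 2.216 m³/s
Panel 2-3: Δb = 9.1 m, d̄ = (0.67+0.60)/2 = 0.635, v̄ = (0.89+0.97)/2 = 0.93 → q = 9.1×0.635×0.93 = 5.374 m³/s
Panel 3-4: Δb = 2.9 m, d̄ = (0.60+0.31)/2 = 0.455, v̄ = (0.97+0.66)/2 = 0.815 → q = 2.9×0.455×0.815 = 1.075 m³/s
Panel 4-5: Δb = 2.6 m, d̄ = (0.31+0.16)/2 = 0.235, v̄ = (0.66+0.50)/2 = 0.58 → q = 2.6×0.235×0.58 = 0.3544 m³/s
Q = Σ q = 9.020 m³/s
= 9.020 × 1000 = 9020 L/s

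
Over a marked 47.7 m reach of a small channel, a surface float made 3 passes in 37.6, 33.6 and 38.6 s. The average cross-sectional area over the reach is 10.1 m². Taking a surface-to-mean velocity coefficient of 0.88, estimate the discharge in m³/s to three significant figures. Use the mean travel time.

t̄ = (37.6 + 33.6 + 38.6) / 3 = 36.6 s
v_surface = L / t̄ = 47.7 / 36.6 = 1.303 m/s
v_mean = 0.88 × 1.303 = 1.147 m/s
Q = A × v_mean = 10.1 × 1.147 = 11.58 m³/s

11.6 m³/s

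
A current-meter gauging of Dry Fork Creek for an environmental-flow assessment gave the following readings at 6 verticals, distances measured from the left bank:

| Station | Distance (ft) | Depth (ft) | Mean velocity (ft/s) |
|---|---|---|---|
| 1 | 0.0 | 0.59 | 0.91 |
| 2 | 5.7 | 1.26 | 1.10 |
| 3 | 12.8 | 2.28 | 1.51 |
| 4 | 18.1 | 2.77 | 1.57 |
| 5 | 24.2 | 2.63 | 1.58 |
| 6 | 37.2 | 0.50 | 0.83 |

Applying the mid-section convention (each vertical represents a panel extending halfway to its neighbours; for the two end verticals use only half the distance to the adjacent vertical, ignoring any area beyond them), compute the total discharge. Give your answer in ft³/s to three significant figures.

98.9 ft³/s

w_1 = (5.7 − 0.0)/2 = 2.85 ft; q_1 = 0.91 × 0.59 × 2.85 = 1.530 ft³/s
w_2 = (12.8 − 0.0)/2 = 6.4 ft; q_2 = 1.10 × 1.26 × 6.4 = 8.870 ft³/s
w_3 = (18.1 − 5.7)/2 = 6.2 ft; q_3 = 1.51 × 2.28 × 6.2 = 21.35 ft³/s
w_4 = (24.2 − 12.8)/2 = 5.7 ft; q_4 = 1.57 × 2.77 × 5.7 = 24.79 ft³/s
w_5 = (37.2 − 18.1)/2 = 9.55 ft; q_5 = 1.58 × 2.63 × 9.55 = 39.68 ft³/s
w_6 = (37.2 − 24.2)/2 = 6.5 ft; q_6 = 0.83 × 0.50 × 6.5 = 2.698 ft³/s
Q = Σ qᵢ = 98.92 ft³/s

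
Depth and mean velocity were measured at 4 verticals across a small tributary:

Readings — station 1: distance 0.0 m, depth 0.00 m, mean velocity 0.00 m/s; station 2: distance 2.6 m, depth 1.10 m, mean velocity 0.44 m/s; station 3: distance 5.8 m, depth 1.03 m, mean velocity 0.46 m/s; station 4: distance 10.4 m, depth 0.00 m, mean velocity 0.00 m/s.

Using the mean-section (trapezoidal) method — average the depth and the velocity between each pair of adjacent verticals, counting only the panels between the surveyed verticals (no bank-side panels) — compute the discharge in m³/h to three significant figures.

8620 m³/h

Panel 1-2: Δb = 2.6 m, d̄ = (0.00+1.10)/2 = 0.55, v̄ = (0.00+0.44)/2 = 0.22 → q = 2.6×0.55×0.22 = 0.3146 m³/s
Panel 2-3: Δb = 3.2 m, d̄ = (1.10+1.03)/2 = 1.065, v̄ = (0.44+0.46)/2 = 0.45 → q = 3.2×1.065×0.45 = 1.534 m³/s
Panel 3-4: Δb = 4.6 m, d̄ = (1.03+0.00)/2 = 0.515, v̄ = (0.46+0.00)/2 = 0.23 → q = 4.6×0.515×0.23 = 0.5449 m³/s
Q = Σ q = 2.393 m³/s
= 2.393 × 3600 = 8615 m³/h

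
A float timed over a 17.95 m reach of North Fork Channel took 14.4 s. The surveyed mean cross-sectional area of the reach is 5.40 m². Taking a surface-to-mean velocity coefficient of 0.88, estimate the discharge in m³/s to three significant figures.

5.92 m³/s

v_surface = L / t̄ = 17.95 / 14.4 = 1.247 m/s
v_mean = 0.88 × 1.247 = 1.097 m/s
Q = A × v_mean = 5.40 × 1.097 = 5.924 m³/s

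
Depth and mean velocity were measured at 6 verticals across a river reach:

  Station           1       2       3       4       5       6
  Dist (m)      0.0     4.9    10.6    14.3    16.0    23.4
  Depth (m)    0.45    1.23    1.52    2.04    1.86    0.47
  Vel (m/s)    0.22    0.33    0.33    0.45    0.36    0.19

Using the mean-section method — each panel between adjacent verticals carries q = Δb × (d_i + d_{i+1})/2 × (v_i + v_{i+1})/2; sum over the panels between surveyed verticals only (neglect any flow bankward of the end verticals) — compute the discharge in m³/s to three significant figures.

Panel 1-2: Δb = 4.9 m, d̄ = (0.45+1.23)/2 = 0.84, v̄ = (0.22+0.33)/2 = 0.275 → q = 4.9×0.84×0.275 = 1.132 m³/s
Panel 2-3: Δb = 5.7 m, d̄ = (1.23+1.52)/2 = 1.375, v̄ = (0.33+0.33)/2 = 0.33 → q = 5.7×1.375×0.33 = 2.586 m³/s
Panel 3-4: Δb = 3.7 m, d̄ = (1.52+2.04)/2 = 1.78, v̄ = (0.33+0.45)/2 = 0.39 → q = 3.7×1.78×0.39 = 2.569 m³/s
Panel 4-5: Δb = 1.7 m, d̄ = (2.04+1.86)/2 = 1.95, v̄ = (0.45+0.36)/2 = 0.405 → q = 1.7×1.95×0.405 = 1.343 m³/s
Panel 5-6: Δb = 7.4 m, d̄ = (1.86+0.47)/2 = 1.165, v̄ = (0.36+0.19)/2 = 0.275 → q = 7.4×1.165×0.275 = 2.371 m³/s
Q = Σ q = 10.00 m³/s

10.0 m³/s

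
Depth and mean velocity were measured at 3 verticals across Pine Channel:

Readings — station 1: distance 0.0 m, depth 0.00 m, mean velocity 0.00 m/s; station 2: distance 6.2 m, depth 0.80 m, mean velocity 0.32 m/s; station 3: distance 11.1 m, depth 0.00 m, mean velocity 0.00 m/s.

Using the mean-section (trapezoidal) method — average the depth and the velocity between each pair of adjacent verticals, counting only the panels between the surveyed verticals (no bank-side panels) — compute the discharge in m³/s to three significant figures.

0.710 m³/s

Panel 1-2: Δb = 6.2 m, d̄ = (0.00+0.80)/2 = 0.4, v̄ = (0.00+0.32)/2 = 0.16 → q = 6.2×0.4×0.16 = 0.3968 m³/s
Panel 2-3: Δb = 4.9 m, d̄ = (0.80+0.00)/2 = 0.4, v̄ = (0.32+0.00)/2 = 0.16 → q = 4.9×0.4×0.16 = 0.3136 m³/s
Q = Σ q = 0.7104 m³/s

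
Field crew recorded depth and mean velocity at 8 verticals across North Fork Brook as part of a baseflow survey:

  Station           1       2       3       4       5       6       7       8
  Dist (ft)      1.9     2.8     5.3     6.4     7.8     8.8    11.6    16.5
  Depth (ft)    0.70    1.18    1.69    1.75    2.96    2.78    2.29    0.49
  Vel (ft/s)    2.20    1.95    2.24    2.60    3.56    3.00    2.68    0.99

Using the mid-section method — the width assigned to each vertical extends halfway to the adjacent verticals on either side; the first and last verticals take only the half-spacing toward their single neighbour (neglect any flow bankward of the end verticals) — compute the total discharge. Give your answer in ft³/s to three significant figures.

70.4 ft³/s

w_1 = (2.8 − 1.9)/2 = 0.45 ft; q_1 = 2.20 × 0.70 × 0.45 = 0.6930 ft³/s
w_2 = (5.3 − 1.9)/2 = 1.7 ft; q_2 = 1.95 × 1.18 × 1.7 = 3.912 ft³/s
w_3 = (6.4 − 2.8)/2 = 1.8 ft; q_3 = 2.24 × 1.69 × 1.8 = 6.814 ft³/s
w_4 = (7.8 − 5.3)/2 = 1.25 ft; q_4 = 2.60 × 1.75 × 1.25 = 5.688 ft³/s
w_5 = (8.8 − 6.4)/2 = 1.2 ft; q_5 = 3.56 × 2.96 × 1.2 = 12.65 ft³/s
w_6 = (11.6 − 7.8)/2 = 1.9 ft; q_6 = 3.00 × 2.78 × 1.9 = 15.85 ft³/s
w_7 = (16.5 − 8.8)/2 = 3.85 ft; q_7 = 2.68 × 2.29 × 3.85 = 23.63 ft³/s
w_8 = (16.5 − 11.6)/2 = 2.45 ft; q_8 = 0.99 × 0.49 × 2.45 = 1.188 ft³/s
Q = Σ qᵢ = 70.41 ft³/s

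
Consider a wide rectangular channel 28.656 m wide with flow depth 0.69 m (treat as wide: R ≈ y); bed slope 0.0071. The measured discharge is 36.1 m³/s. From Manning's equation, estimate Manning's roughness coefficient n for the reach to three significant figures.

A = b·y = 28.656 × 0.69 = 19.77 m²
Wide channel: R ≈ y = 0.69 m
n = (1/Q)·A·R^(2/3)·S^(1/2) = (1/36.1) × 19.77 × 0.7808 × 0.08426 = 0.03604

0.0360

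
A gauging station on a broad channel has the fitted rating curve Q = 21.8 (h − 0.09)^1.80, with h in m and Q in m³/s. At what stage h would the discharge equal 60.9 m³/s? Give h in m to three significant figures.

h − h₀ = (Q/C)^(1/b) = (60.9/21.8)^(1/1.80) = 1.770 m
h = 0.09 + 1.770 = 1.860 m

1.86 m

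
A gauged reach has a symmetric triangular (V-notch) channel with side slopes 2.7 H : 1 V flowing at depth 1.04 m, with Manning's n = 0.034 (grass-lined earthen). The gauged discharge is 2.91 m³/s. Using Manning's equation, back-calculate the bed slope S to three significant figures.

A = z·y² = 2.7×1.04² = 2.920 m²
P = 2y√(1+z²) = 2×1.04×√(1+2.7²) = 5.989 m
R = A/P = 2.920/5.989 = 0.4876 m
S = (Q·n / (1·A·R^(2/3)))² = (2.91×0.034 / (1×2.920×0.6195))² = 0.002991

0.00299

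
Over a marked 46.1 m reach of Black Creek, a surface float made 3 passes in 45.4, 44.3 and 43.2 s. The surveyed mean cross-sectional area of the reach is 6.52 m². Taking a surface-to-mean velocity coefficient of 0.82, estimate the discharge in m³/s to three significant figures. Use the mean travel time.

t̄ = (45.4 + 44.3 + 43.2) / 3 = 44.3 s
v_surface = L / t̄ = 46.1 / 44.3 = 1.041 m/s
v_mean = 0.82 × 1.041 = 0.8533 m/s
Q = A × v_mean = 6.52 × 0.8533 = 5.564 m³/s

5.56 m³/s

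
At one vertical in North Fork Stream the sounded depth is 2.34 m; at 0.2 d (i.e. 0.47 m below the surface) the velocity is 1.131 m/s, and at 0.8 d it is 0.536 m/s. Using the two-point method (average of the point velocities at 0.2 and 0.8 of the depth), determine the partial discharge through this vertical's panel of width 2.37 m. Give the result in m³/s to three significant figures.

v̄ = (1.131 + 0.536) / 2 = 0.8335 m/s
q = v̄ × d × w = 0.8335 × 2.34 × 2.37 = 4.622 m³/s

4.62 m³/s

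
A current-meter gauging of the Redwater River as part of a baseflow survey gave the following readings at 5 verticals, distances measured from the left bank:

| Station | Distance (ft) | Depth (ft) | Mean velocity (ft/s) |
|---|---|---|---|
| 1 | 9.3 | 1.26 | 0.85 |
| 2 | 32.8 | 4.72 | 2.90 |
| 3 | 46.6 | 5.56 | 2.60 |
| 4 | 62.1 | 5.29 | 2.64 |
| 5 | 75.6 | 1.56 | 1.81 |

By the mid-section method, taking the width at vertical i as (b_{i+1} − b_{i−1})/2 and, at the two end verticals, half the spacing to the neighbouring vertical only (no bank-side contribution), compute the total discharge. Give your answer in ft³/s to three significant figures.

w_1 = (32.8 − 9.3)/2 = 11.75 ft; q_1 = 0.85 × 1.26 × 11.75 = 12.58 ft³/s
w_2 = (46.6 − 9.3)/2 = 18.65 ft; q_2 = 2.90 × 4.72 × 18.65 = 255.3 ft³/s
w_3 = (62.1 − 32.8)/2 = 14.65 ft; q_3 = 2.60 × 5.56 × 14.65 = 211.8 ft³/s
w_4 = (75.6 − 46.6)/2 = 14.5 ft; q_4 = 2.64 × 5.29 × 14.5 = 202.5 ft³/s
w_5 = (75.6 − 62.1)/2 = 6.75 ft; q_5 = 1.81 × 1.56 × 6.75 = 19.06 ft³/s
Q = Σ qᵢ = 701.2 ft³/s

701 ft³/s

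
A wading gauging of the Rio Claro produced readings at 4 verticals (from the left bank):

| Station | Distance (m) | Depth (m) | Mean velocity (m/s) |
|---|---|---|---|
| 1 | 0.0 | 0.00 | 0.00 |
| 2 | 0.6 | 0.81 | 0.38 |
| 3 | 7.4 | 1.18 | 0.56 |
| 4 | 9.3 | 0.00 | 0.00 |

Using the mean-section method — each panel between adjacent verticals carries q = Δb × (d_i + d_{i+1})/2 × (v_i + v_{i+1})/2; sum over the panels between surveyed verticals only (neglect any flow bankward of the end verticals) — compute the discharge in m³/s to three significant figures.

Panel 1-2: Δb = 0.6 m, d̄ = (0.00+0.81)/2 = 0.405, v̄ = (0.00+0.38)/2 = 0.19 → q = 0.6×0.405×0.19 = 0.04617 m³/s
Panel 2-3: Δb = 6.8 m, d̄ = (0.81+1.18)/2 = 0.995, v̄ = (0.38+0.56)/2 = 0.47 → q = 6.8×0.995×0.47 = 3.180 m³/s
Panel 3-4: Δb = 1.9 m, d̄ = (1.18+0.00)/2 = 0.59, v̄ = (0.56+0.00)/2 = 0.28 → q = 1.9×0.59×0.28 = 0.3139 m³/s
Q = Σ q = 3.540 m³/s

3.54 m³/s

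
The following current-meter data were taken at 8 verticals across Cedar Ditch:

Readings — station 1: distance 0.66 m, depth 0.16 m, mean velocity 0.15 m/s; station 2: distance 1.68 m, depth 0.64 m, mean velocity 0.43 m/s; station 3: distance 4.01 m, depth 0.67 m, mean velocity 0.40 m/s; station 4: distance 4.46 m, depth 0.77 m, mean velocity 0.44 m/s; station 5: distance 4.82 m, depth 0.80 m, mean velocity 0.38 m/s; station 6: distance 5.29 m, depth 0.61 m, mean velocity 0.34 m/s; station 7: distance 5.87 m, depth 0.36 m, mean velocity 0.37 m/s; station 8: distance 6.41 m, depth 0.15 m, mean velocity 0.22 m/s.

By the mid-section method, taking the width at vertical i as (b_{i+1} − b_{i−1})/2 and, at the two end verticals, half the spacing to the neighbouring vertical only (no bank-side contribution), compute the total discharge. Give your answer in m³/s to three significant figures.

1.30 m³/s

w_1 = (1.68 − 0.66)/2 = 0.51 m; q_1 = 0.15 × 0.16 × 0.51 = 0.01224 m³/s
w_2 = (4.01 − 0.66)/2 = 1.675 m; q_2 = 0.43 × 0.64 × 1.675 = 0.4610 m³/s
w_3 = (4.46 − 1.68)/2 = 1.39 m; q_3 = 0.40 × 0.67 × 1.39 = 0.3725 m³/s
w_4 = (4.82 − 4.01)/2 = 0.405 m; q_4 = 0.44 × 0.77 × 0.405 = 0.1372 m³/s
w_5 = (5.29 − 4.46)/2 = 0.415 m; q_5 = 0.38 × 0.80 × 0.415 = 0.1262 m³/s
w_6 = (5.87 − 4.82)/2 = 0.525 m; q_6 = 0.34 × 0.61 × 0.525 = 0.1089 m³/s
w_7 = (6.41 − 5.29)/2 = 0.56 m; q_7 = 0.37 × 0.36 × 0.56 = 0.07459 m³/s
w_8 = (6.41 − 5.87)/2 = 0.27 m; q_8 = 0.22 × 0.15 × 0.27 = 0.008910 m³/s
Q = Σ qᵢ = 1.301 m³/s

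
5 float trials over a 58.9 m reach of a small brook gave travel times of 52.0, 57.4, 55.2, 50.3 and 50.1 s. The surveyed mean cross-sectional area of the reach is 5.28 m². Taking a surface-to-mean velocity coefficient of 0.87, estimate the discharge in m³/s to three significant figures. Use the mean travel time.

t̄ = (52.0 + 57.4 + 55.2 + 50.3 + 50.1) / 5 = 53 s
v_surface = L / t̄ = 58.9 / 53 = 1.111 m/s
v_mean = 0.87 × 1.111 = 0.9668 m/s
Q = A × v_mean = 5.28 × 0.9668 = 5.105 m³/s

5.10 m³/s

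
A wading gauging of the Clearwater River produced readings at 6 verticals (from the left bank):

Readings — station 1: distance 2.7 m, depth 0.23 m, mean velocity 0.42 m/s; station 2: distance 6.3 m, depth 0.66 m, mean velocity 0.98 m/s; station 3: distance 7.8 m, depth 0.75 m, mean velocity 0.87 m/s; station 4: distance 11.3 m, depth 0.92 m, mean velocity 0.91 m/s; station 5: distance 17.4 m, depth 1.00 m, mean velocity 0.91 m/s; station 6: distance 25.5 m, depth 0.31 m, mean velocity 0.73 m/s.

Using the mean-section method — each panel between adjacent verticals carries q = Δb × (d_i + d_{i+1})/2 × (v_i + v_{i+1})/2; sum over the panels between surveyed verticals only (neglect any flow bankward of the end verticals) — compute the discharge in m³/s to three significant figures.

14.4 m³/s

Panel 1-2: Δb = 3.6 m, d̄ = (0.23+0.66)/2 = 0.445, v̄ = (0.42+0.98)/2 = 0.7 → q = 3.6×0.445×0.7 = 1.121 m³/s
Panel 2-3: Δb = 1.5 m, d̄ = (0.66+0.75)/2 = 0.705, v̄ = (0.98+0.87)/2 = 0.925 → q = 1.5×0.705×0.925 = 0.9782 m³/s
Panel 3-4: Δb = 3.5 m, d̄ = (0.75+0.92)/2 = 0.835, v̄ = (0.87+0.91)/2 = 0.89 → q = 3.5×0.835×0.89 = 2.601 m³/s
Panel 4-5: Δb = 6.1 m, d̄ = (0.92+1.00)/2 = 0.96, v̄ = (0.91+0.91)/2 = 0.91 → q = 6.1×0.96×0.91 = 5.329 m³/s
Panel 5-6: Δb = 8.1 m, d̄ = (1.00+0.31)/2 = 0.655, v̄ = (0.91+0.73)/2 = 0.82 → q = 8.1×0.655×0.82 = 4.351 m³/s
Q = Σ q = 14.38 m³/s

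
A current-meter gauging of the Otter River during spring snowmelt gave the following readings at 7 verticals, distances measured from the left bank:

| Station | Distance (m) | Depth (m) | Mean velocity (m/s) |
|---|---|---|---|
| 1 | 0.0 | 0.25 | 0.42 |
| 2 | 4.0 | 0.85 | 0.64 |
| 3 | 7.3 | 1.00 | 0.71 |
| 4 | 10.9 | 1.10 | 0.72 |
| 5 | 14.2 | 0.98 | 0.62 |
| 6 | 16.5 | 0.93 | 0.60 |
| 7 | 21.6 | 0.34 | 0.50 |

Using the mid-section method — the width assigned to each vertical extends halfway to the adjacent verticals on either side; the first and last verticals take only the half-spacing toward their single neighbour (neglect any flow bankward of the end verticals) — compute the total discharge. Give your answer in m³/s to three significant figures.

11.6 m³/s

w_1 = (4.0 − 0.0)/2 = 2 m; q_1 = 0.42 × 0.25 × 2 = 0.2100 m³/s
w_2 = (7.3 − 0.0)/2 = 3.65 m; q_2 = 0.64 × 0.85 × 3.65 = 1.986 m³/s
w_3 = (10.9 − 4.0)/2 = 3.45 m; q_3 = 0.71 × 1.00 × 3.45 = 2.450 m³/s
w_4 = (14.2 − 7.3)/2 = 3.45 m; q_4 = 0.72 × 1.10 × 3.45 = 2.732 m³/s
w_5 = (16.5 − 10.9)/2 = 2.8 m; q_5 = 0.62 × 0.98 × 2.8 = 1.701 m³/s
w_6 = (21.6 − 14.2)/2 = 3.7 m; q_6 = 0.60 × 0.93 × 3.7 = 2.065 m³/s
w_7 = (21.6 − 16.5)/2 = 2.55 m; q_7 = 0.50 × 0.34 × 2.55 = 0.4335 m³/s
Q = Σ qᵢ = 11.58 m³/s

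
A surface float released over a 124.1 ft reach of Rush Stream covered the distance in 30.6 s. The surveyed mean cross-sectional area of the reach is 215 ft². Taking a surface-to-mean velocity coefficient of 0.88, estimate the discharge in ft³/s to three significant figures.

767 ft³/s

v_surface = L / t̄ = 124.1 / 30.6 = 4.056 ft/s
v_mean = 0.88 × 4.056 = 3.569 ft/s
Q = A × v_mean = 215 × 3.569 = 767.3 ft³/s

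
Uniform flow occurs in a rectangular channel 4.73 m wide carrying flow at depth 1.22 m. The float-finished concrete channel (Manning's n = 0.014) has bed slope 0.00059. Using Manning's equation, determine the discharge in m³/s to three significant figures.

A = b·y = 4.73 × 1.22 = 5.771 m²
P = b + 2y = 4.73 + 2×1.22 = 7.170 m
R = A/P = 5.771/7.170 = 0.8048 m
Q = (1/n)·A·R^(2/3)·S^(1/2) = (1/0.014) × 5.771 × 0.8048^(2/3) × 0.00059^(1/2) = 8.663 m³/s

8.66 m³/s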